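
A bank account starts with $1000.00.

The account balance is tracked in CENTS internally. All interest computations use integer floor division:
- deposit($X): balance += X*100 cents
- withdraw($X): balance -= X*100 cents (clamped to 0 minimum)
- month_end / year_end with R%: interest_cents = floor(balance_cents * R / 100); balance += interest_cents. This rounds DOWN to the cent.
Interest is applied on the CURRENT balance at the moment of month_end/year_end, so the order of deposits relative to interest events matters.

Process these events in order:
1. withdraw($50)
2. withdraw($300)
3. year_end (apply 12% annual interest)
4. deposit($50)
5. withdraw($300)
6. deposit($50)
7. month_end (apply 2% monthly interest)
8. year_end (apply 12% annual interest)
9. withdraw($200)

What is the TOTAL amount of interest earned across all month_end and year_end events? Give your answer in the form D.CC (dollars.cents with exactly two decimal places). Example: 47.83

Answer: 153.18

Derivation:
After 1 (withdraw($50)): balance=$950.00 total_interest=$0.00
After 2 (withdraw($300)): balance=$650.00 total_interest=$0.00
After 3 (year_end (apply 12% annual interest)): balance=$728.00 total_interest=$78.00
After 4 (deposit($50)): balance=$778.00 total_interest=$78.00
After 5 (withdraw($300)): balance=$478.00 total_interest=$78.00
After 6 (deposit($50)): balance=$528.00 total_interest=$78.00
After 7 (month_end (apply 2% monthly interest)): balance=$538.56 total_interest=$88.56
After 8 (year_end (apply 12% annual interest)): balance=$603.18 total_interest=$153.18
After 9 (withdraw($200)): balance=$403.18 total_interest=$153.18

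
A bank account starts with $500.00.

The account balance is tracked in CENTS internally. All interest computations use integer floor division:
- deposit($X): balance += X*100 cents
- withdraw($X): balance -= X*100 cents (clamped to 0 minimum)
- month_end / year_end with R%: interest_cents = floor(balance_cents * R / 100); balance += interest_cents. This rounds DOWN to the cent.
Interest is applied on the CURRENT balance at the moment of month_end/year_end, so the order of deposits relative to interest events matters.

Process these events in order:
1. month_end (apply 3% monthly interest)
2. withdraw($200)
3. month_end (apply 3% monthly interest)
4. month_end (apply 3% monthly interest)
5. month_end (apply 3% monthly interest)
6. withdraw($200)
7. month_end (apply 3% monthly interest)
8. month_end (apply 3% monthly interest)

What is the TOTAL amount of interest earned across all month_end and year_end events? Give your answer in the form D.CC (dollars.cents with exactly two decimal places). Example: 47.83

After 1 (month_end (apply 3% monthly interest)): balance=$515.00 total_interest=$15.00
After 2 (withdraw($200)): balance=$315.00 total_interest=$15.00
After 3 (month_end (apply 3% monthly interest)): balance=$324.45 total_interest=$24.45
After 4 (month_end (apply 3% monthly interest)): balance=$334.18 total_interest=$34.18
After 5 (month_end (apply 3% monthly interest)): balance=$344.20 total_interest=$44.20
After 6 (withdraw($200)): balance=$144.20 total_interest=$44.20
After 7 (month_end (apply 3% monthly interest)): balance=$148.52 total_interest=$48.52
After 8 (month_end (apply 3% monthly interest)): balance=$152.97 total_interest=$52.97

Answer: 52.97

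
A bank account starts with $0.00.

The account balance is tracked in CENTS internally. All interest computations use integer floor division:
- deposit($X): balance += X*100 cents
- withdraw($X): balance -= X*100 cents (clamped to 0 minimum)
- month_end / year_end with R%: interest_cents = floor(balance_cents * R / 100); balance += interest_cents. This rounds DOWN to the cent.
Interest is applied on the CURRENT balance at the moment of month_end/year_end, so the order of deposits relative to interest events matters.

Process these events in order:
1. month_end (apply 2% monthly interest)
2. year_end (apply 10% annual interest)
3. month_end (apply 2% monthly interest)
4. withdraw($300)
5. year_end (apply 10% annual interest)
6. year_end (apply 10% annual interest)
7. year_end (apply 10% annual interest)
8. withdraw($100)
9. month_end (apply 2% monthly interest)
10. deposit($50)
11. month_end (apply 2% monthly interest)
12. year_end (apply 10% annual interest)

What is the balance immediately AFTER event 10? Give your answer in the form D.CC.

Answer: 50.00

Derivation:
After 1 (month_end (apply 2% monthly interest)): balance=$0.00 total_interest=$0.00
After 2 (year_end (apply 10% annual interest)): balance=$0.00 total_interest=$0.00
After 3 (month_end (apply 2% monthly interest)): balance=$0.00 total_interest=$0.00
After 4 (withdraw($300)): balance=$0.00 total_interest=$0.00
After 5 (year_end (apply 10% annual interest)): balance=$0.00 total_interest=$0.00
After 6 (year_end (apply 10% annual interest)): balance=$0.00 total_interest=$0.00
After 7 (year_end (apply 10% annual interest)): balance=$0.00 total_interest=$0.00
After 8 (withdraw($100)): balance=$0.00 total_interest=$0.00
After 9 (month_end (apply 2% monthly interest)): balance=$0.00 total_interest=$0.00
After 10 (deposit($50)): balance=$50.00 total_interest=$0.00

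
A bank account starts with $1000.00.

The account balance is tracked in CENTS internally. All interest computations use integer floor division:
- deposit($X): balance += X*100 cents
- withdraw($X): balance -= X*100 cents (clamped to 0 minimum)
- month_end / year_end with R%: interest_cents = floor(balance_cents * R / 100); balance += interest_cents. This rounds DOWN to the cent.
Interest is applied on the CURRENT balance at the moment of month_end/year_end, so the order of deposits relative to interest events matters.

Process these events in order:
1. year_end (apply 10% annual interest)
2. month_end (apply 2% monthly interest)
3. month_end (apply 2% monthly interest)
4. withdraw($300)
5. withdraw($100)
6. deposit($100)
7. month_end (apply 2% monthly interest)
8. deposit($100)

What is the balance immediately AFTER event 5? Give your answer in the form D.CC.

Answer: 744.44

Derivation:
After 1 (year_end (apply 10% annual interest)): balance=$1100.00 total_interest=$100.00
After 2 (month_end (apply 2% monthly interest)): balance=$1122.00 total_interest=$122.00
After 3 (month_end (apply 2% monthly interest)): balance=$1144.44 total_interest=$144.44
After 4 (withdraw($300)): balance=$844.44 total_interest=$144.44
After 5 (withdraw($100)): balance=$744.44 total_interest=$144.44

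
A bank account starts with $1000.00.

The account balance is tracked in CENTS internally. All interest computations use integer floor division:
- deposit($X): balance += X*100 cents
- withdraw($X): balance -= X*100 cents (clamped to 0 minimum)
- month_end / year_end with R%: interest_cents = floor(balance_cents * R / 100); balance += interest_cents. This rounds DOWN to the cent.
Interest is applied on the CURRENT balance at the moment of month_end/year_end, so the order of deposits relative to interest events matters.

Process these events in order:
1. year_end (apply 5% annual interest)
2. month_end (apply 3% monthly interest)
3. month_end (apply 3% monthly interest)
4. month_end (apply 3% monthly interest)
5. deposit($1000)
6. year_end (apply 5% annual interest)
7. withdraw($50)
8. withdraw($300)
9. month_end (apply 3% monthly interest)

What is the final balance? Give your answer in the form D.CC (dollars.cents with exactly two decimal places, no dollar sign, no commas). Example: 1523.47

Answer: 1961.85

Derivation:
After 1 (year_end (apply 5% annual interest)): balance=$1050.00 total_interest=$50.00
After 2 (month_end (apply 3% monthly interest)): balance=$1081.50 total_interest=$81.50
After 3 (month_end (apply 3% monthly interest)): balance=$1113.94 total_interest=$113.94
After 4 (month_end (apply 3% monthly interest)): balance=$1147.35 total_interest=$147.35
After 5 (deposit($1000)): balance=$2147.35 total_interest=$147.35
After 6 (year_end (apply 5% annual interest)): balance=$2254.71 total_interest=$254.71
After 7 (withdraw($50)): balance=$2204.71 total_interest=$254.71
After 8 (withdraw($300)): balance=$1904.71 total_interest=$254.71
After 9 (month_end (apply 3% monthly interest)): balance=$1961.85 total_interest=$311.85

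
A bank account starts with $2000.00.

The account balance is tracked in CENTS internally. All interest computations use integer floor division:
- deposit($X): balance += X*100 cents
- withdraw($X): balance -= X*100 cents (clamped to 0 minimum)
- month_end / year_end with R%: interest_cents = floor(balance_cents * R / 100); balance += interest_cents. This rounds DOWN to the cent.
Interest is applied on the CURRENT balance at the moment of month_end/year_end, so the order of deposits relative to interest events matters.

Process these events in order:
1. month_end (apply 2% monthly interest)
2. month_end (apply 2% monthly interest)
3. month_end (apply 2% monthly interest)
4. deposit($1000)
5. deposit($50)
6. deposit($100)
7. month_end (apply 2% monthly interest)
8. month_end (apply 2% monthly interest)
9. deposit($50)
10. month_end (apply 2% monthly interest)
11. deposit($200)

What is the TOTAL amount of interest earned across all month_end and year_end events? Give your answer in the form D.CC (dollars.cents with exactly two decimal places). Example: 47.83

Answer: 323.69

Derivation:
After 1 (month_end (apply 2% monthly interest)): balance=$2040.00 total_interest=$40.00
After 2 (month_end (apply 2% monthly interest)): balance=$2080.80 total_interest=$80.80
After 3 (month_end (apply 2% monthly interest)): balance=$2122.41 total_interest=$122.41
After 4 (deposit($1000)): balance=$3122.41 total_interest=$122.41
After 5 (deposit($50)): balance=$3172.41 total_interest=$122.41
After 6 (deposit($100)): balance=$3272.41 total_interest=$122.41
After 7 (month_end (apply 2% monthly interest)): balance=$3337.85 total_interest=$187.85
After 8 (month_end (apply 2% monthly interest)): balance=$3404.60 total_interest=$254.60
After 9 (deposit($50)): balance=$3454.60 total_interest=$254.60
After 10 (month_end (apply 2% monthly interest)): balance=$3523.69 total_interest=$323.69
After 11 (deposit($200)): balance=$3723.69 total_interest=$323.69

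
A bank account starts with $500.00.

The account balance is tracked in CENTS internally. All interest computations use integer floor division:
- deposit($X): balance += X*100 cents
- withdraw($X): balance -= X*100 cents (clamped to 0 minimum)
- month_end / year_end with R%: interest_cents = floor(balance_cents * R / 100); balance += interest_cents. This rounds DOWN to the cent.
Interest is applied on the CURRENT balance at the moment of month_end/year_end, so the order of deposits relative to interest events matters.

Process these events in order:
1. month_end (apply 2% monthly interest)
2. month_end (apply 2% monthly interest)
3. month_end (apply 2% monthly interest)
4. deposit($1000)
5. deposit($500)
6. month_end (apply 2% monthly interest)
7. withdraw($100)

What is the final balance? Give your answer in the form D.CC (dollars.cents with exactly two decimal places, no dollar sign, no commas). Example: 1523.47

Answer: 1971.21

Derivation:
After 1 (month_end (apply 2% monthly interest)): balance=$510.00 total_interest=$10.00
After 2 (month_end (apply 2% monthly interest)): balance=$520.20 total_interest=$20.20
After 3 (month_end (apply 2% monthly interest)): balance=$530.60 total_interest=$30.60
After 4 (deposit($1000)): balance=$1530.60 total_interest=$30.60
After 5 (deposit($500)): balance=$2030.60 total_interest=$30.60
After 6 (month_end (apply 2% monthly interest)): balance=$2071.21 total_interest=$71.21
After 7 (withdraw($100)): balance=$1971.21 total_interest=$71.21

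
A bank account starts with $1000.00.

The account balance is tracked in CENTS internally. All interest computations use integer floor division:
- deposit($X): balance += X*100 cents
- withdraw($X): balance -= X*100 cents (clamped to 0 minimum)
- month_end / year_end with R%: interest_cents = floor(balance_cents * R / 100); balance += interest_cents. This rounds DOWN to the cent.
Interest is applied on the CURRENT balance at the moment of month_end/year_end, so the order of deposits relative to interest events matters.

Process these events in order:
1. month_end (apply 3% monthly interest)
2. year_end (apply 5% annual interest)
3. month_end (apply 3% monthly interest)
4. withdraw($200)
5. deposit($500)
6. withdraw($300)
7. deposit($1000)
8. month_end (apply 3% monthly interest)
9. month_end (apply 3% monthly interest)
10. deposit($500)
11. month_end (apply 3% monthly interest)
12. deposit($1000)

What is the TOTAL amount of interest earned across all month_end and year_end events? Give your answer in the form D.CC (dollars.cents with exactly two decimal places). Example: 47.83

After 1 (month_end (apply 3% monthly interest)): balance=$1030.00 total_interest=$30.00
After 2 (year_end (apply 5% annual interest)): balance=$1081.50 total_interest=$81.50
After 3 (month_end (apply 3% monthly interest)): balance=$1113.94 total_interest=$113.94
After 4 (withdraw($200)): balance=$913.94 total_interest=$113.94
After 5 (deposit($500)): balance=$1413.94 total_interest=$113.94
After 6 (withdraw($300)): balance=$1113.94 total_interest=$113.94
After 7 (deposit($1000)): balance=$2113.94 total_interest=$113.94
After 8 (month_end (apply 3% monthly interest)): balance=$2177.35 total_interest=$177.35
After 9 (month_end (apply 3% monthly interest)): balance=$2242.67 total_interest=$242.67
After 10 (deposit($500)): balance=$2742.67 total_interest=$242.67
After 11 (month_end (apply 3% monthly interest)): balance=$2824.95 total_interest=$324.95
After 12 (deposit($1000)): balance=$3824.95 total_interest=$324.95

Answer: 324.95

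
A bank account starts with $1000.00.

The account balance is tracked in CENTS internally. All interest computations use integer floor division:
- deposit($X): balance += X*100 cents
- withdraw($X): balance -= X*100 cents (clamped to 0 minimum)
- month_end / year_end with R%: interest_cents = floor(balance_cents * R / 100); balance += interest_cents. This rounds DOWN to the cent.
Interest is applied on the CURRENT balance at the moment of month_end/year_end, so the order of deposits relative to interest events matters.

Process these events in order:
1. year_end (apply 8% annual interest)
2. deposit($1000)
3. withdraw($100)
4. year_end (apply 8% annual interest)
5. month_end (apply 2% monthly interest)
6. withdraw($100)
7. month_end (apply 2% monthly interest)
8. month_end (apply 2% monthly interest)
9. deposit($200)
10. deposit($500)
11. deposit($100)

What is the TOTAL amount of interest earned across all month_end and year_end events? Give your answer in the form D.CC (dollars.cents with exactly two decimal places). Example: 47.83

After 1 (year_end (apply 8% annual interest)): balance=$1080.00 total_interest=$80.00
After 2 (deposit($1000)): balance=$2080.00 total_interest=$80.00
After 3 (withdraw($100)): balance=$1980.00 total_interest=$80.00
After 4 (year_end (apply 8% annual interest)): balance=$2138.40 total_interest=$238.40
After 5 (month_end (apply 2% monthly interest)): balance=$2181.16 total_interest=$281.16
After 6 (withdraw($100)): balance=$2081.16 total_interest=$281.16
After 7 (month_end (apply 2% monthly interest)): balance=$2122.78 total_interest=$322.78
After 8 (month_end (apply 2% monthly interest)): balance=$2165.23 total_interest=$365.23
After 9 (deposit($200)): balance=$2365.23 total_interest=$365.23
After 10 (deposit($500)): balance=$2865.23 total_interest=$365.23
After 11 (deposit($100)): balance=$2965.23 total_interest=$365.23

Answer: 365.23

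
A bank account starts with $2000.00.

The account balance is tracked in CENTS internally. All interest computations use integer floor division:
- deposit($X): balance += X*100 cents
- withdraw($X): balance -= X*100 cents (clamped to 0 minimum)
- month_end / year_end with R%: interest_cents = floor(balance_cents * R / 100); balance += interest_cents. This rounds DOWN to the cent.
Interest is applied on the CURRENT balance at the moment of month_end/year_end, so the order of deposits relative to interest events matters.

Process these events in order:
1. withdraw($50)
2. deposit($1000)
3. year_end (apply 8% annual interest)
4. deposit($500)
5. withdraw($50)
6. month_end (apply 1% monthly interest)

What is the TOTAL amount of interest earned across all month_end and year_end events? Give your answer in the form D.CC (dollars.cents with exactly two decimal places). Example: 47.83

Answer: 272.36

Derivation:
After 1 (withdraw($50)): balance=$1950.00 total_interest=$0.00
After 2 (deposit($1000)): balance=$2950.00 total_interest=$0.00
After 3 (year_end (apply 8% annual interest)): balance=$3186.00 total_interest=$236.00
After 4 (deposit($500)): balance=$3686.00 total_interest=$236.00
After 5 (withdraw($50)): balance=$3636.00 total_interest=$236.00
After 6 (month_end (apply 1% monthly interest)): balance=$3672.36 total_interest=$272.36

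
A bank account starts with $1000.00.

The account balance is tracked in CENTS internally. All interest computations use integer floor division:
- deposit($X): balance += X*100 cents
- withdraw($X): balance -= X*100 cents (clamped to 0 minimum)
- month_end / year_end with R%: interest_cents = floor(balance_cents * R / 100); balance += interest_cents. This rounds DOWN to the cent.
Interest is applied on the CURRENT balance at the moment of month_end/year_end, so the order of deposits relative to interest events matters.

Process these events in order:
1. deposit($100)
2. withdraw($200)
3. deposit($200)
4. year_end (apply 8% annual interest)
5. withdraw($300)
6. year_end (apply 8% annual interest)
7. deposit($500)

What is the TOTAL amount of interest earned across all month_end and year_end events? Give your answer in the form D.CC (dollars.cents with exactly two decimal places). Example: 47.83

Answer: 159.04

Derivation:
After 1 (deposit($100)): balance=$1100.00 total_interest=$0.00
After 2 (withdraw($200)): balance=$900.00 total_interest=$0.00
After 3 (deposit($200)): balance=$1100.00 total_interest=$0.00
After 4 (year_end (apply 8% annual interest)): balance=$1188.00 total_interest=$88.00
After 5 (withdraw($300)): balance=$888.00 total_interest=$88.00
After 6 (year_end (apply 8% annual interest)): balance=$959.04 total_interest=$159.04
After 7 (deposit($500)): balance=$1459.04 total_interest=$159.04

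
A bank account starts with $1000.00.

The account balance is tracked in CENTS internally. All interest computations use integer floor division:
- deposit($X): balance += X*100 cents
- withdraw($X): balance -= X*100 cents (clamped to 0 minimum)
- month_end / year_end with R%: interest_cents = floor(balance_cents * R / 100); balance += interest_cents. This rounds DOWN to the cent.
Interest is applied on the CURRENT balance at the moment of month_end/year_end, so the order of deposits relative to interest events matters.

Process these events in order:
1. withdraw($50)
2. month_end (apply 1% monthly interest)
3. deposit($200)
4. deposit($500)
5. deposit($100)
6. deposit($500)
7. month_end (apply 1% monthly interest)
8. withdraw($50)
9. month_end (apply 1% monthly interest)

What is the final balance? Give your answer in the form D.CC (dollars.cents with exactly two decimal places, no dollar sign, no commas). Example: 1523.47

Answer: 2254.41

Derivation:
After 1 (withdraw($50)): balance=$950.00 total_interest=$0.00
After 2 (month_end (apply 1% monthly interest)): balance=$959.50 total_interest=$9.50
After 3 (deposit($200)): balance=$1159.50 total_interest=$9.50
After 4 (deposit($500)): balance=$1659.50 total_interest=$9.50
After 5 (deposit($100)): balance=$1759.50 total_interest=$9.50
After 6 (deposit($500)): balance=$2259.50 total_interest=$9.50
After 7 (month_end (apply 1% monthly interest)): balance=$2282.09 total_interest=$32.09
After 8 (withdraw($50)): balance=$2232.09 total_interest=$32.09
After 9 (month_end (apply 1% monthly interest)): balance=$2254.41 total_interest=$54.41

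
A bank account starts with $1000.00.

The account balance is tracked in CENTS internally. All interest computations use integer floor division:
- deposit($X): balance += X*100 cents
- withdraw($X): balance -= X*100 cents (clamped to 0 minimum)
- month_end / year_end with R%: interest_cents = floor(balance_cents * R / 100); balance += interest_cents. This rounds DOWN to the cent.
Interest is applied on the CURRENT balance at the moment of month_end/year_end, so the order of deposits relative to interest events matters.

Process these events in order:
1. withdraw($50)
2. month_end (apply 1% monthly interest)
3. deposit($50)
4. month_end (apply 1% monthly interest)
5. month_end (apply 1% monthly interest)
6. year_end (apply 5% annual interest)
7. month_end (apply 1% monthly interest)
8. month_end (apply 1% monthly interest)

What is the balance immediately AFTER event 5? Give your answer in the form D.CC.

Answer: 1029.78

Derivation:
After 1 (withdraw($50)): balance=$950.00 total_interest=$0.00
After 2 (month_end (apply 1% monthly interest)): balance=$959.50 total_interest=$9.50
After 3 (deposit($50)): balance=$1009.50 total_interest=$9.50
After 4 (month_end (apply 1% monthly interest)): balance=$1019.59 total_interest=$19.59
After 5 (month_end (apply 1% monthly interest)): balance=$1029.78 total_interest=$29.78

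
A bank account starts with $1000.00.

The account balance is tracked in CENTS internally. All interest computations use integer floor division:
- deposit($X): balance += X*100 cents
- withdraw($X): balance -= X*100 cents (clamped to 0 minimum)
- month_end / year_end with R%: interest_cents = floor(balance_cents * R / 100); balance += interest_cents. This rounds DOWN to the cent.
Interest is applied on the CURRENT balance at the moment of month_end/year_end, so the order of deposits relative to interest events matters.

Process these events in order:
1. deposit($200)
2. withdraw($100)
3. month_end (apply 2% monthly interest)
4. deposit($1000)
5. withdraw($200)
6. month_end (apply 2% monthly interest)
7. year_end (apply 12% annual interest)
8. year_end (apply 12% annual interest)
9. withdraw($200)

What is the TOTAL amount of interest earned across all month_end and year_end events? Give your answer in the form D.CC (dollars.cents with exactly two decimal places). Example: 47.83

Answer: 559.17

Derivation:
After 1 (deposit($200)): balance=$1200.00 total_interest=$0.00
After 2 (withdraw($100)): balance=$1100.00 total_interest=$0.00
After 3 (month_end (apply 2% monthly interest)): balance=$1122.00 total_interest=$22.00
After 4 (deposit($1000)): balance=$2122.00 total_interest=$22.00
After 5 (withdraw($200)): balance=$1922.00 total_interest=$22.00
After 6 (month_end (apply 2% monthly interest)): balance=$1960.44 total_interest=$60.44
After 7 (year_end (apply 12% annual interest)): balance=$2195.69 total_interest=$295.69
After 8 (year_end (apply 12% annual interest)): balance=$2459.17 total_interest=$559.17
After 9 (withdraw($200)): balance=$2259.17 total_interest=$559.17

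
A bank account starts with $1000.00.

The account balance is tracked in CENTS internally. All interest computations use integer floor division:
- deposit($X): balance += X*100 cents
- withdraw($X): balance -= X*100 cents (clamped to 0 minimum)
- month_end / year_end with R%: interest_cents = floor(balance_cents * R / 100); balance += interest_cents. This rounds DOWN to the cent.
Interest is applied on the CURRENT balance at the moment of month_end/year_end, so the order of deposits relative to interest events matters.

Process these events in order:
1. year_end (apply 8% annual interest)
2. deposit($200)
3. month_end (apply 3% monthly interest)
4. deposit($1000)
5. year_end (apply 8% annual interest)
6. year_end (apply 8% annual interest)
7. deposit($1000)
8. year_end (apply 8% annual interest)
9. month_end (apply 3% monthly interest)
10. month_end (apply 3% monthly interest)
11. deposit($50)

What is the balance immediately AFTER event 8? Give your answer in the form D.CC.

Answer: 4000.50

Derivation:
After 1 (year_end (apply 8% annual interest)): balance=$1080.00 total_interest=$80.00
After 2 (deposit($200)): balance=$1280.00 total_interest=$80.00
After 3 (month_end (apply 3% monthly interest)): balance=$1318.40 total_interest=$118.40
After 4 (deposit($1000)): balance=$2318.40 total_interest=$118.40
After 5 (year_end (apply 8% annual interest)): balance=$2503.87 total_interest=$303.87
After 6 (year_end (apply 8% annual interest)): balance=$2704.17 total_interest=$504.17
After 7 (deposit($1000)): balance=$3704.17 total_interest=$504.17
After 8 (year_end (apply 8% annual interest)): balance=$4000.50 total_interest=$800.50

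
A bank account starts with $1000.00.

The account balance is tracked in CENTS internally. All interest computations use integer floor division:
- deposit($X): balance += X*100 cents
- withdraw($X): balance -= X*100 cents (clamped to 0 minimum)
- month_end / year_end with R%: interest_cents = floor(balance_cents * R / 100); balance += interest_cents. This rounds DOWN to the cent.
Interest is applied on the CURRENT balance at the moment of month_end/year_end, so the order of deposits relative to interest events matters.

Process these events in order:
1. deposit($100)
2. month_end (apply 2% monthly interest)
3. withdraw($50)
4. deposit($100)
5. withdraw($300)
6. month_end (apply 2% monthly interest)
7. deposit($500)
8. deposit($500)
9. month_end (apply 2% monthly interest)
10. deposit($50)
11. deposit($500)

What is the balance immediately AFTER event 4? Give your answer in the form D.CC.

After 1 (deposit($100)): balance=$1100.00 total_interest=$0.00
After 2 (month_end (apply 2% monthly interest)): balance=$1122.00 total_interest=$22.00
After 3 (withdraw($50)): balance=$1072.00 total_interest=$22.00
After 4 (deposit($100)): balance=$1172.00 total_interest=$22.00

Answer: 1172.00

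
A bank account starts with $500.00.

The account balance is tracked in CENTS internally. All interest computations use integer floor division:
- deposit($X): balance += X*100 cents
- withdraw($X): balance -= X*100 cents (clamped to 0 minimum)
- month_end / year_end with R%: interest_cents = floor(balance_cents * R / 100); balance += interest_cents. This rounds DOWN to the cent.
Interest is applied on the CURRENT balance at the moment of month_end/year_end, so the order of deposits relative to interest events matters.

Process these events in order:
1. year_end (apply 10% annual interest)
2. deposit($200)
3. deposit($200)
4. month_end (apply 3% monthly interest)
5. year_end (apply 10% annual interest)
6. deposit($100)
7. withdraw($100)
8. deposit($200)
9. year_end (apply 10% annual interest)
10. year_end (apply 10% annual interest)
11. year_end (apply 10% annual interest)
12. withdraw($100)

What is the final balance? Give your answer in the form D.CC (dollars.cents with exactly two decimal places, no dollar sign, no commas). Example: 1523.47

Answer: 1598.80

Derivation:
After 1 (year_end (apply 10% annual interest)): balance=$550.00 total_interest=$50.00
After 2 (deposit($200)): balance=$750.00 total_interest=$50.00
After 3 (deposit($200)): balance=$950.00 total_interest=$50.00
After 4 (month_end (apply 3% monthly interest)): balance=$978.50 total_interest=$78.50
After 5 (year_end (apply 10% annual interest)): balance=$1076.35 total_interest=$176.35
After 6 (deposit($100)): balance=$1176.35 total_interest=$176.35
After 7 (withdraw($100)): balance=$1076.35 total_interest=$176.35
After 8 (deposit($200)): balance=$1276.35 total_interest=$176.35
After 9 (year_end (apply 10% annual interest)): balance=$1403.98 total_interest=$303.98
After 10 (year_end (apply 10% annual interest)): balance=$1544.37 total_interest=$444.37
After 11 (year_end (apply 10% annual interest)): balance=$1698.80 total_interest=$598.80
After 12 (withdraw($100)): balance=$1598.80 total_interest=$598.80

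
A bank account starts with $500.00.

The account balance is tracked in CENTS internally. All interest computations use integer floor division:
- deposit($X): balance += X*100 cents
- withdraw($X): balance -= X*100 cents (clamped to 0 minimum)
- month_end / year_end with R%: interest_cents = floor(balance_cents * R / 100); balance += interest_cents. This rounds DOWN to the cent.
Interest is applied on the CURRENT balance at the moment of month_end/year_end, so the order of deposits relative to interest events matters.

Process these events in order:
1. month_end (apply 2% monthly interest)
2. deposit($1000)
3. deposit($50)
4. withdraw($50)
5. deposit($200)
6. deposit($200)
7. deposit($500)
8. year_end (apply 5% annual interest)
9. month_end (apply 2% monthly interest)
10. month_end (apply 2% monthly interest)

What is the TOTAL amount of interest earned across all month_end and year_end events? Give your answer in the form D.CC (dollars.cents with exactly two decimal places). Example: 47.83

Answer: 232.73

Derivation:
After 1 (month_end (apply 2% monthly interest)): balance=$510.00 total_interest=$10.00
After 2 (deposit($1000)): balance=$1510.00 total_interest=$10.00
After 3 (deposit($50)): balance=$1560.00 total_interest=$10.00
After 4 (withdraw($50)): balance=$1510.00 total_interest=$10.00
After 5 (deposit($200)): balance=$1710.00 total_interest=$10.00
After 6 (deposit($200)): balance=$1910.00 total_interest=$10.00
After 7 (deposit($500)): balance=$2410.00 total_interest=$10.00
After 8 (year_end (apply 5% annual interest)): balance=$2530.50 total_interest=$130.50
After 9 (month_end (apply 2% monthly interest)): balance=$2581.11 total_interest=$181.11
After 10 (month_end (apply 2% monthly interest)): balance=$2632.73 total_interest=$232.73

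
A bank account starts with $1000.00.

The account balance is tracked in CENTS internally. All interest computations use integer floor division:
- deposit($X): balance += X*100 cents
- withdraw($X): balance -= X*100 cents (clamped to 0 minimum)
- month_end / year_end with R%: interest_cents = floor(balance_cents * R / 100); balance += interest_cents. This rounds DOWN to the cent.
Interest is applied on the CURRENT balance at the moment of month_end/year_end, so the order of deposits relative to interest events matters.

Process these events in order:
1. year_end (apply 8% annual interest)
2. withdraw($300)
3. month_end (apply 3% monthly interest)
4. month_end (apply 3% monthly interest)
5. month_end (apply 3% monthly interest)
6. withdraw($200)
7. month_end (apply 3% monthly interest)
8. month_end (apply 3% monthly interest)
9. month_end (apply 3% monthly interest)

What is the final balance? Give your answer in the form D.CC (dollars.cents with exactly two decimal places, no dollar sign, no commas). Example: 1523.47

Answer: 712.79

Derivation:
After 1 (year_end (apply 8% annual interest)): balance=$1080.00 total_interest=$80.00
After 2 (withdraw($300)): balance=$780.00 total_interest=$80.00
After 3 (month_end (apply 3% monthly interest)): balance=$803.40 total_interest=$103.40
After 4 (month_end (apply 3% monthly interest)): balance=$827.50 total_interest=$127.50
After 5 (month_end (apply 3% monthly interest)): balance=$852.32 total_interest=$152.32
After 6 (withdraw($200)): balance=$652.32 total_interest=$152.32
After 7 (month_end (apply 3% monthly interest)): balance=$671.88 total_interest=$171.88
After 8 (month_end (apply 3% monthly interest)): balance=$692.03 total_interest=$192.03
After 9 (month_end (apply 3% monthly interest)): balance=$712.79 total_interest=$212.79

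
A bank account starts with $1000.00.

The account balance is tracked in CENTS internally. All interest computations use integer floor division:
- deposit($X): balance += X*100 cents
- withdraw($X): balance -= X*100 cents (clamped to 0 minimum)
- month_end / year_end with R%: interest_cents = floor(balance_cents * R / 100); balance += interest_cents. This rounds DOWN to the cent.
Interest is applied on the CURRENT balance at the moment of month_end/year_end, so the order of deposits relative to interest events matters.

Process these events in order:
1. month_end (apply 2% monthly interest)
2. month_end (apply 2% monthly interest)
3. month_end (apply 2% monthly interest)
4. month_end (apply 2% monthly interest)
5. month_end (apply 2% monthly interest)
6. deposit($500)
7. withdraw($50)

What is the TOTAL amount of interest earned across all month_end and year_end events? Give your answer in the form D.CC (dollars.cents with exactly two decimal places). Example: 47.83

After 1 (month_end (apply 2% monthly interest)): balance=$1020.00 total_interest=$20.00
After 2 (month_end (apply 2% monthly interest)): balance=$1040.40 total_interest=$40.40
After 3 (month_end (apply 2% monthly interest)): balance=$1061.20 total_interest=$61.20
After 4 (month_end (apply 2% monthly interest)): balance=$1082.42 total_interest=$82.42
After 5 (month_end (apply 2% monthly interest)): balance=$1104.06 total_interest=$104.06
After 6 (deposit($500)): balance=$1604.06 total_interest=$104.06
After 7 (withdraw($50)): balance=$1554.06 total_interest=$104.06

Answer: 104.06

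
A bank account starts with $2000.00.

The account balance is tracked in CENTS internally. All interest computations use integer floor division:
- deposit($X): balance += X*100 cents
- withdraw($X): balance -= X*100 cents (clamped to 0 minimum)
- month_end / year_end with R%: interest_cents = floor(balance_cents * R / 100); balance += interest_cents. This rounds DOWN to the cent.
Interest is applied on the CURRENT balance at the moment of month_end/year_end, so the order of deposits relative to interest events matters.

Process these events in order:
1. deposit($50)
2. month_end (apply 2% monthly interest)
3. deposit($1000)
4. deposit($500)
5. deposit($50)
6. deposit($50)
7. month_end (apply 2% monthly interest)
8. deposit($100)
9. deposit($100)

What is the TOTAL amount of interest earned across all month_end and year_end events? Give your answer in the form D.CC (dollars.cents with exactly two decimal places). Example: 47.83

Answer: 114.82

Derivation:
After 1 (deposit($50)): balance=$2050.00 total_interest=$0.00
After 2 (month_end (apply 2% monthly interest)): balance=$2091.00 total_interest=$41.00
After 3 (deposit($1000)): balance=$3091.00 total_interest=$41.00
After 4 (deposit($500)): balance=$3591.00 total_interest=$41.00
After 5 (deposit($50)): balance=$3641.00 total_interest=$41.00
After 6 (deposit($50)): balance=$3691.00 total_interest=$41.00
After 7 (month_end (apply 2% monthly interest)): balance=$3764.82 total_interest=$114.82
After 8 (deposit($100)): balance=$3864.82 total_interest=$114.82
After 9 (deposit($100)): balance=$3964.82 total_interest=$114.82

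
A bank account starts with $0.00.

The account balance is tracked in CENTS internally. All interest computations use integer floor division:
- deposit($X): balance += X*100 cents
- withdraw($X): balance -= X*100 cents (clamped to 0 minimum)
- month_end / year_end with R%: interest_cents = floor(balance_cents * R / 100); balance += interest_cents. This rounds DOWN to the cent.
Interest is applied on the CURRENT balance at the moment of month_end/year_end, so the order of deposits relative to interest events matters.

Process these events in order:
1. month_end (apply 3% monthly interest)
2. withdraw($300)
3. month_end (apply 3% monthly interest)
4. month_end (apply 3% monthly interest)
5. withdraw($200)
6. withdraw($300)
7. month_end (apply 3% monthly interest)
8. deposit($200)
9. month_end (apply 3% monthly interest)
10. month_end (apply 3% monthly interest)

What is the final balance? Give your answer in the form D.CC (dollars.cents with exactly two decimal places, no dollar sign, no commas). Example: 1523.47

After 1 (month_end (apply 3% monthly interest)): balance=$0.00 total_interest=$0.00
After 2 (withdraw($300)): balance=$0.00 total_interest=$0.00
After 3 (month_end (apply 3% monthly interest)): balance=$0.00 total_interest=$0.00
After 4 (month_end (apply 3% monthly interest)): balance=$0.00 total_interest=$0.00
After 5 (withdraw($200)): balance=$0.00 total_interest=$0.00
After 6 (withdraw($300)): balance=$0.00 total_interest=$0.00
After 7 (month_end (apply 3% monthly interest)): balance=$0.00 total_interest=$0.00
After 8 (deposit($200)): balance=$200.00 total_interest=$0.00
After 9 (month_end (apply 3% monthly interest)): balance=$206.00 total_interest=$6.00
After 10 (month_end (apply 3% monthly interest)): balance=$212.18 total_interest=$12.18

Answer: 212.18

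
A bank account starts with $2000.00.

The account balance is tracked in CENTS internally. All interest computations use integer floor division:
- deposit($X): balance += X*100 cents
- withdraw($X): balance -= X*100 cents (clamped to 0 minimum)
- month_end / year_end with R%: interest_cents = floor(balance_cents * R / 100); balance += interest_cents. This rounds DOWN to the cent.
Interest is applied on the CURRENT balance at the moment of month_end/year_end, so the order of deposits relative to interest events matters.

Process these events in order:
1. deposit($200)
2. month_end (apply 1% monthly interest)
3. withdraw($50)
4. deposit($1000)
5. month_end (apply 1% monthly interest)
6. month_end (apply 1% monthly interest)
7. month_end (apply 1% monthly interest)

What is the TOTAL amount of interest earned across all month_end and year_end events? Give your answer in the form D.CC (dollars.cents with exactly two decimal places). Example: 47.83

Answer: 118.10

Derivation:
After 1 (deposit($200)): balance=$2200.00 total_interest=$0.00
After 2 (month_end (apply 1% monthly interest)): balance=$2222.00 total_interest=$22.00
After 3 (withdraw($50)): balance=$2172.00 total_interest=$22.00
After 4 (deposit($1000)): balance=$3172.00 total_interest=$22.00
After 5 (month_end (apply 1% monthly interest)): balance=$3203.72 total_interest=$53.72
After 6 (month_end (apply 1% monthly interest)): balance=$3235.75 total_interest=$85.75
After 7 (month_end (apply 1% monthly interest)): balance=$3268.10 total_interest=$118.10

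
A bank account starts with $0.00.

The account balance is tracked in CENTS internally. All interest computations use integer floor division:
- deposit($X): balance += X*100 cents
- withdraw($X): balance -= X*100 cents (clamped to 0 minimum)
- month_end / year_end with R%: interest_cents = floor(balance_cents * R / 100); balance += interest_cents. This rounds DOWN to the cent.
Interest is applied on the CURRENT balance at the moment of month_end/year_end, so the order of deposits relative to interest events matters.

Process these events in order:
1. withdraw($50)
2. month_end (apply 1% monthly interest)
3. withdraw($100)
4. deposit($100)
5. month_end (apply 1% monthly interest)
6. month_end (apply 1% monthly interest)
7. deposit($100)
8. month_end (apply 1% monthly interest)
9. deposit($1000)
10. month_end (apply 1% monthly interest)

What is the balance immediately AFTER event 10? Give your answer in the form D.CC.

After 1 (withdraw($50)): balance=$0.00 total_interest=$0.00
After 2 (month_end (apply 1% monthly interest)): balance=$0.00 total_interest=$0.00
After 3 (withdraw($100)): balance=$0.00 total_interest=$0.00
After 4 (deposit($100)): balance=$100.00 total_interest=$0.00
After 5 (month_end (apply 1% monthly interest)): balance=$101.00 total_interest=$1.00
After 6 (month_end (apply 1% monthly interest)): balance=$102.01 total_interest=$2.01
After 7 (deposit($100)): balance=$202.01 total_interest=$2.01
After 8 (month_end (apply 1% monthly interest)): balance=$204.03 total_interest=$4.03
After 9 (deposit($1000)): balance=$1204.03 total_interest=$4.03
After 10 (month_end (apply 1% monthly interest)): balance=$1216.07 total_interest=$16.07

Answer: 1216.07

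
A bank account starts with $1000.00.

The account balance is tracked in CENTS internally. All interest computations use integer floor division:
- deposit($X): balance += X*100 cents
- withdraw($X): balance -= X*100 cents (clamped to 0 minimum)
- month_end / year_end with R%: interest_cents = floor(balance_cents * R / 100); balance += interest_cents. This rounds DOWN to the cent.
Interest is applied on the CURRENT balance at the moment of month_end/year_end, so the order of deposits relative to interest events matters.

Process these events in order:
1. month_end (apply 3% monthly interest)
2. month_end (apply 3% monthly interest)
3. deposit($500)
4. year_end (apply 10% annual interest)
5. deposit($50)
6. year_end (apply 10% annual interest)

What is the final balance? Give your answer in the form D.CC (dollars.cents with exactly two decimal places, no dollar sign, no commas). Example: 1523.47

Answer: 1943.68

Derivation:
After 1 (month_end (apply 3% monthly interest)): balance=$1030.00 total_interest=$30.00
After 2 (month_end (apply 3% monthly interest)): balance=$1060.90 total_interest=$60.90
After 3 (deposit($500)): balance=$1560.90 total_interest=$60.90
After 4 (year_end (apply 10% annual interest)): balance=$1716.99 total_interest=$216.99
After 5 (deposit($50)): balance=$1766.99 total_interest=$216.99
After 6 (year_end (apply 10% annual interest)): balance=$1943.68 total_interest=$393.68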